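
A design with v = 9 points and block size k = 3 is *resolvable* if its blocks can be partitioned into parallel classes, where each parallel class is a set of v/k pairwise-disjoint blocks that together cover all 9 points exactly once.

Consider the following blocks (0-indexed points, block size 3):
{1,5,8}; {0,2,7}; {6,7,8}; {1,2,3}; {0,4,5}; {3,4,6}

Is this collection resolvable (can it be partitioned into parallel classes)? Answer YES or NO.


v = 9, block size k = 3, number of blocks = 6.
For resolvability, blocks must partition into parallel classes of size v/k = 3.
Total blocks must therefore be a multiple of 3: 6 = 3·2 + 0 ⇒ divisible ✓.
Greedy packing gives 2 candidate class(es). Each should be a full parallel class (size 3, covers all 9 points).
  Class 1 (3 blocks): {1,5,8}; {0,2,7}; {3,4,6}. Points covered: [0, 1, 2, 3, 4, 5, 6, 7, 8].
  Class 2 (3 blocks): {6,7,8}; {1,2,3}; {0,4,5}. Points covered: [0, 1, 2, 3, 4, 5, 6, 7, 8].
All classes full (size 3)? YES. All classes cover every point? YES.
Resolvable? YES.

YES


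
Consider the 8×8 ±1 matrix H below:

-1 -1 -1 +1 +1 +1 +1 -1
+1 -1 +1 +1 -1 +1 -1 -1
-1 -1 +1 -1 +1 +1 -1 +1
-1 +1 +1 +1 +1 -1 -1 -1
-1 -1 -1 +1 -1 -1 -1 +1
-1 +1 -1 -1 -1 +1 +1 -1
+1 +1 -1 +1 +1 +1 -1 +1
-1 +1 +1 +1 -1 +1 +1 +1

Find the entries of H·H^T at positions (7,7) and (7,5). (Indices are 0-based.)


Row 5 of H: [-1, 1, -1, -1, -1, 1, 1, -1].
Row 7 of H: [-1, 1, 1, 1, -1, 1, 1, 1].
(H·H^T)[7][7] = Σ_j H[7][j]·H[7][j] = (-1)² + (1)² + (1)² + (1)² + (-1)² + (1)² + (1)² + (1)² = 1 + 1 + 1 + 1 + 1 + 1 + 1 + 1 = 8.
(H·H^T)[7][5] = Σ_j H[7][j]·H[5][j] = (-1)·(-1) + (1)·(1) + (1)·(-1) + (1)·(-1) + (-1)·(-1) + (1)·(1) + (1)·(1) + (1)·(-1) = 1 + 1 + -1 + -1 + 1 + 1 + 1 + -1 = 2.
Rows 7 and 5 are not orthogonal (dot product = 2 ≠ 0), so H is not a Hadamard matrix.

(7,7) entry = 8; (7,5) entry = 2.


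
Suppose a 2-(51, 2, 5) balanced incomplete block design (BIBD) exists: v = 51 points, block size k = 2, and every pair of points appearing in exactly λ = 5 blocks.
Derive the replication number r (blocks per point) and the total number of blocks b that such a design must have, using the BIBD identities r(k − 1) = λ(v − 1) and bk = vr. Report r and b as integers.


Any 2-(v, k, λ) BIBD satisfies two necessary conditions:
  (i)  Each point sits in r blocks, and counting incidences through any fixed point gives r(k − 1) = λ(v − 1), so r = λ(v − 1)/(k − 1).
  (ii) Total incidences bk = vr, so b = vr/k.
Step 1: r = λ(v − 1)/(k − 1) = 5·(51 − 1)/(2 − 1) = 5·50/1 = 250/1 = 250.
Step 2: b = vr/k = 51·250/2 = 12750/2 = 6375.
Check integrality: r = 250 ∈ Z ✓, b = 6375 ∈ Z ✓.
(These identities are necessary conditions: they determine r and b for any design with these parameters, but do not by themselves prove that one exists.)

r = 250, b = 6375.


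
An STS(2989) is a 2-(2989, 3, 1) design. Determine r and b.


An STS(v) is a 2-(v, 3, 1) BIBD: block size k = 3, λ = 1.
Replication: r(k − 1) = λ(v − 1) ⇒ r·2 = 2989 − 1 = 2988 ⇒ r = 1494.
Block count: b = v(v − 1)/6 = 2989·2988/6 = 8931132/6 = 1488522.
(Check via bk = vr: 1488522·3 = 4465566 = 2989·1494 = 4465566 ✓.)

r = 1494, b = 1488522.


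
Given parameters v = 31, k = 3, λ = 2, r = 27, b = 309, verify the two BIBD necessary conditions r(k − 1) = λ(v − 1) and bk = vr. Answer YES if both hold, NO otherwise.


Condition (i): r(k − 1) = 27·2 = 54; λ(v − 1) = 2·30 = 60. Match? NO.
Condition (ii): bk = 309·3 = 927; vr = 31·27 = 837. Match? NO.
Both conditions hold? NO.

NO


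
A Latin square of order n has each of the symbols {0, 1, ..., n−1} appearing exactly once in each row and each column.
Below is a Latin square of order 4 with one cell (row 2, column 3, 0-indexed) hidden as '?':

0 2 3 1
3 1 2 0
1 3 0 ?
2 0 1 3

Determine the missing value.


Row 2 contains symbols [0, 1, 3] — missing [2].
Column 3 contains symbols [0, 1, 3] — missing [2].
The missing symbol must appear in both missing sets; intersection = [2].
Therefore the hidden value is 2.

Missing value = 2.


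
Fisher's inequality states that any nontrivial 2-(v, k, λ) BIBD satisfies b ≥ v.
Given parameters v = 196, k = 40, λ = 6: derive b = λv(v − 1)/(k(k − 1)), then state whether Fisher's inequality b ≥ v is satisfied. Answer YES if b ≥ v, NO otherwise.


b = λv(v − 1)/(k(k − 1)) = 6·196·195/(40·39) = 229320/1560 = 147.
Compare with v = 196: b < v, so Fisher's inequality fails.

NO


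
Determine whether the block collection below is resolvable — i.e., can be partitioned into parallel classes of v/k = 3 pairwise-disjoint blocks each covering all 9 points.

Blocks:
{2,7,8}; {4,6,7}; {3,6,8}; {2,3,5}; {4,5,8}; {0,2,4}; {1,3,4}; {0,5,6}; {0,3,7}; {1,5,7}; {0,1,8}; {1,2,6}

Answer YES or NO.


v = 9, block size k = 3, number of blocks = 12.
For resolvability, blocks must partition into parallel classes of size v/k = 3.
Total blocks must therefore be a multiple of 3: 12 = 3·4 + 0 ⇒ divisible ✓.
Greedy packing gives 4 candidate class(es). Each should be a full parallel class (size 3, covers all 9 points).
  Class 1 (3 blocks): {2,7,8}; {1,3,4}; {0,5,6}. Points covered: [0, 1, 2, 3, 4, 5, 6, 7, 8].
  Class 2 (3 blocks): {4,6,7}; {2,3,5}; {0,1,8}. Points covered: [0, 1, 2, 3, 4, 5, 6, 7, 8].
  Class 3 (3 blocks): {3,6,8}; {0,2,4}; {1,5,7}. Points covered: [0, 1, 2, 3, 4, 5, 6, 7, 8].
  Class 4 (3 blocks): {4,5,8}; {0,3,7}; {1,2,6}. Points covered: [0, 1, 2, 3, 4, 5, 6, 7, 8].
All classes full (size 3)? YES. All classes cover every point? YES.
Resolvable? YES.

YES


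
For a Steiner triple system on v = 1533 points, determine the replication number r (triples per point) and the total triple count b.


An STS(v) is a 2-(v, 3, 1) BIBD: block size k = 3, λ = 1.
Replication: r(k − 1) = λ(v − 1) ⇒ r·2 = 1533 − 1 = 1532 ⇒ r = 766.
Block count: b = v(v − 1)/6 = 1533·1532/6 = 2348556/6 = 391426.

r = 766, b = 391426.


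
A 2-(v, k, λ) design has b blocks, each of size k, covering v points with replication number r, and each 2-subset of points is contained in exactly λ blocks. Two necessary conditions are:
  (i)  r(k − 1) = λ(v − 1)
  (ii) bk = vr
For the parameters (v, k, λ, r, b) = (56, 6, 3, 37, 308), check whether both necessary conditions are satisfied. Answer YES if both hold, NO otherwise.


Condition (i): r(k − 1) = 37·5 = 185; λ(v − 1) = 3·55 = 165. Match? NO.
Condition (ii): bk = 308·6 = 1848; vr = 56·37 = 2072. Match? NO.
Both conditions hold? NO.

NO


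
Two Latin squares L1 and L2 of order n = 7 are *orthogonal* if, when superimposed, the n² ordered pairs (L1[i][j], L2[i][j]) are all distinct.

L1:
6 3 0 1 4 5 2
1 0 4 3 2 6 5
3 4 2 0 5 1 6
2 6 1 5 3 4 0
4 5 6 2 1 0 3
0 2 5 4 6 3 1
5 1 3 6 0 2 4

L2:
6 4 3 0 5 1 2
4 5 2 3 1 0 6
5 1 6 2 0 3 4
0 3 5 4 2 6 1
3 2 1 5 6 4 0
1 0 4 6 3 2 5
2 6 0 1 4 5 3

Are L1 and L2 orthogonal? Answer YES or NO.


Form the n² = 49 superimposed pairs (L1[i][j], L2[i][j]), row by row (rows and columns indexed from 0):
row 0: (6,6) (3,4) (0,3) (1,0) (4,5) (5,1) (2,2)
row 1: (1,4) (0,5) (4,2) (3,3) (2,1) (6,0) (5,6)
row 2: (3,5) (4,1) (2,6) (0,2) (5,0) (1,3) (6,4)
row 3: (2,0) (6,3) (1,5) (5,4) (3,2) (4,6) (0,1)
row 4: (4,3) (5,2) (6,1) (2,5) (1,6) (0,4) (3,0)
row 5: (0,1) (2,0) (5,4) (4,6) (6,3) (3,2) (1,5)
row 6: (5,2) (1,6) (3,0) (6,1) (0,4) (2,5) (4,3)
Orthogonality requires all 49 pairs distinct.
But the pair (0,1) repeats: cell (3,6) has L1 = 0, L2 = 1, and cell (5,0) has L1 = 0, L2 = 1.
A repeated pair means some other pair never occurs (only 35 distinct pairs out of 49), so the squares are not orthogonal.
Conclusion: NO.

NO


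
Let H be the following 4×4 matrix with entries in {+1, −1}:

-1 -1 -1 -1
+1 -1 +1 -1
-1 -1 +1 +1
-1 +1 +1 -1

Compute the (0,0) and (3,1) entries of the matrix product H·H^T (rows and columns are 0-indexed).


Row 0 of H: [-1, -1, -1, -1].
Row 1 of H: [1, -1, 1, -1].
Row 3 of H: [-1, 1, 1, -1].
(H·H^T)[0][0] = Σ_j H[0][j]·H[0][j] = (-1)² + (-1)² + (-1)² + (-1)² = 1 + 1 + 1 + 1 = 4.
(H·H^T)[3][1] = Σ_j H[3][j]·H[1][j] = (-1)·(1) + (1)·(-1) + (1)·(1) + (-1)·(-1) = -1 + -1 + 1 + 1 = 0.
So rows 3 and 1 are orthogonal; the diagonal entry equals n = 4.

(0,0) entry = 4; (3,1) entry = 0.


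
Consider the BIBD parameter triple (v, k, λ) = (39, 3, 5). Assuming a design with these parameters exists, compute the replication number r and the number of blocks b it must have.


Any 2-(v, k, λ) BIBD satisfies two necessary conditions:
  (i)  Each point sits in r blocks, and counting incidences through any fixed point gives r(k − 1) = λ(v − 1), so r = λ(v − 1)/(k − 1).
  (ii) Total incidences bk = vr, so b = vr/k.
Step 1: r = λ(v − 1)/(k − 1) = 5·(39 − 1)/(3 − 1) = 5·38/2 = 190/2 = 95.
Step 2: b = vr/k = 39·95/3 = 3705/3 = 1235.
Check integrality: r = 95 ∈ Z ✓, b = 1235 ∈ Z ✓.
(These identities are necessary conditions: they determine r and b for any design with these parameters, but do not by themselves prove that one exists.)

r = 95, b = 1235.


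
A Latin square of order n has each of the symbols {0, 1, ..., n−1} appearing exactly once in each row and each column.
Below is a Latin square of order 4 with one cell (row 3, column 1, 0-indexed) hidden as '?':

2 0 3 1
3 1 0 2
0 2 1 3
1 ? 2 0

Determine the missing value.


Row 3 contains symbols [0, 1, 2] — missing [3].
Column 1 contains symbols [0, 1, 2] — missing [3].
The missing symbol must appear in both missing sets; intersection = [3].
Therefore the hidden value is 3.

Missing value = 3.


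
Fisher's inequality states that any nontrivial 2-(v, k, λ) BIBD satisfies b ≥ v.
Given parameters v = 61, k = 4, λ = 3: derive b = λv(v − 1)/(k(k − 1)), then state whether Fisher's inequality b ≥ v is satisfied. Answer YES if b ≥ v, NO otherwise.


r = λ(v − 1)/(k − 1) = 3·60/3 = 60.
b = vr/k = 61·60/4 = 915.
Fisher's inequality: b ≥ v ⇔ 915 ≥ 61? YES.

YES


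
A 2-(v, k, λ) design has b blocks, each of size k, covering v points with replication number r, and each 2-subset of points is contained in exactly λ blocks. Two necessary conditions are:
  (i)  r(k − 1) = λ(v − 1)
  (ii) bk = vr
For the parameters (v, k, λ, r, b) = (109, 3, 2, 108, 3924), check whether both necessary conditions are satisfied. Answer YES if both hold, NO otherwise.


Condition (i): r(k − 1) = 108·2 = 216; λ(v − 1) = 2·108 = 216. Match? YES.
Condition (ii): bk = 3924·3 = 11772; vr = 109·108 = 11772. Match? YES.
Both conditions hold? YES.

YES


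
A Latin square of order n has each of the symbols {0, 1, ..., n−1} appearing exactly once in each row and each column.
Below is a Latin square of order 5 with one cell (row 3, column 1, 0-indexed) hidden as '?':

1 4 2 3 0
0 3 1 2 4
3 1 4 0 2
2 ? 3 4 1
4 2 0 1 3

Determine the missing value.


Row 3 contains symbols [1, 2, 3, 4] — missing [0].
Column 1 contains symbols [1, 2, 3, 4] — missing [0].
The missing symbol must appear in both missing sets; intersection = [0].
Therefore the hidden value is 0.

Missing value = 0.


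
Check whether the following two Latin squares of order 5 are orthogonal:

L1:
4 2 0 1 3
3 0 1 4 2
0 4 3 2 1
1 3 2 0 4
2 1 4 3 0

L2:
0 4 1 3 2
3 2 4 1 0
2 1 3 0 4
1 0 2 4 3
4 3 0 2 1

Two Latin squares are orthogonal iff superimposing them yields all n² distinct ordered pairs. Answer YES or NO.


Form the n² = 25 superimposed pairs (L1[i][j], L2[i][j]), row by row (rows and columns indexed from 0):
row 0: (4,0) (2,4) (0,1) (1,3) (3,2)
row 1: (3,3) (0,2) (1,4) (4,1) (2,0)
row 2: (0,2) (4,1) (3,3) (2,0) (1,4)
row 3: (1,1) (3,0) (2,2) (0,4) (4,3)
row 4: (2,4) (1,3) (4,0) (3,2) (0,1)
Orthogonality requires all 25 pairs distinct.
But the pair (0,2) repeats: cell (1,1) has L1 = 0, L2 = 2, and cell (2,0) has L1 = 0, L2 = 2.
A repeated pair means some other pair never occurs (only 15 distinct pairs out of 25), so the squares are not orthogonal.
Conclusion: NO.

NO


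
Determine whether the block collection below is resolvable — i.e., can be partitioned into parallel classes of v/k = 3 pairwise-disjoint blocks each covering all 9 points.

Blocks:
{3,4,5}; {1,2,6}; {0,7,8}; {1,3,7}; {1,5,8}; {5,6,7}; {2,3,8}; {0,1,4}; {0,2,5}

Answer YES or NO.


v = 9, block size k = 3, number of blocks = 9.
For resolvability, blocks must partition into parallel classes of size v/k = 3.
Total blocks must therefore be a multiple of 3: 9 = 3·3 + 0 ⇒ divisible ✓.
Consider block {1,3,7}. The only other block(s) in the collection disjoint from it are {0,2,5} — just 1 block(s). Any parallel class containing {1,3,7} would need 2 other blocks each disjoint from it, so no parallel class of size 3 can contain {1,3,7}.
Since every block must belong to some parallel class in a resolution, the collection cannot be partitioned into parallel classes.
Resolvable? NO.

NO


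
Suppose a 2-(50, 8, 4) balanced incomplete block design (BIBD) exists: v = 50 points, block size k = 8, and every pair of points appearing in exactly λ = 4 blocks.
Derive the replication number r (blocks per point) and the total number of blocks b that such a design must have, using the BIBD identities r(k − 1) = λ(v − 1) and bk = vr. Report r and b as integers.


Any 2-(v, k, λ) BIBD satisfies two necessary conditions:
  (i)  Each point sits in r blocks, and counting incidences through any fixed point gives r(k − 1) = λ(v − 1), so r = λ(v − 1)/(k − 1).
  (ii) Total incidences bk = vr, so b = vr/k.
Step 1: r = λ(v − 1)/(k − 1) = 4·(50 − 1)/(8 − 1) = 4·49/7 = 196/7 = 28.
Step 2: b = vr/k = 50·28/8 = 1400/8 = 175.
Check integrality: r = 28 ∈ Z ✓, b = 175 ∈ Z ✓.
(These identities are necessary conditions: they determine r and b for any design with these parameters, but do not by themselves prove that one exists.)

r = 28, b = 175.


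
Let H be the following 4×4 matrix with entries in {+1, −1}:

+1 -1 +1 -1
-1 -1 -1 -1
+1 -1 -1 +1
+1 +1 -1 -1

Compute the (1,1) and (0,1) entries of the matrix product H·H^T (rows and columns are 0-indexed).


Row 0 of H: [1, -1, 1, -1].
Row 1 of H: [-1, -1, -1, -1].
(H·H^T)[1][1] = Σ_j H[1][j]·H[1][j] = (-1)² + (-1)² + (-1)² + (-1)² = 1 + 1 + 1 + 1 = 4.
(H·H^T)[0][1] = Σ_j H[0][j]·H[1][j] = (1)·(-1) + (-1)·(-1) + (1)·(-1) + (-1)·(-1) = -1 + 1 + -1 + 1 = 0.
So rows 0 and 1 are orthogonal; the diagonal entry equals n = 4.

(1,1) entry = 4; (0,1) entry = 0.


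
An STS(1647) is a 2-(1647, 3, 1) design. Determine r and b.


An STS(v) is a 2-(v, 3, 1) BIBD: block size k = 3, λ = 1.
Replication: r(k − 1) = λ(v − 1) ⇒ r·2 = 1647 − 1 = 1646 ⇒ r = 823.
Block count: bk = vr ⇒ b·3 = 1647·823 = 1355481 ⇒ b = 451827.

r = 823, b = 451827.


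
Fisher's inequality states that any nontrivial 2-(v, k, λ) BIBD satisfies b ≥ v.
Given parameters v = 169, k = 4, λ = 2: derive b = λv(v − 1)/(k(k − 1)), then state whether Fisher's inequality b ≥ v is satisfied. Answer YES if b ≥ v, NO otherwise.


r = λ(v − 1)/(k − 1) = 2·168/3 = 112.
b = vr/k = 169·112/4 = 4732.
Fisher's inequality: b ≥ v ⇔ 4732 ≥ 169? YES.

YES


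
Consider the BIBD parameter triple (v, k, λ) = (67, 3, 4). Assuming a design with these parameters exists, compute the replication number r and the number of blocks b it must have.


Any 2-(v, k, λ) BIBD satisfies two necessary conditions:
  (i)  Each point sits in r blocks, and counting incidences through any fixed point gives r(k − 1) = λ(v − 1), so r = λ(v − 1)/(k − 1).
  (ii) Total incidences bk = vr, so b = vr/k.
Step 1: r = λ(v − 1)/(k − 1) = 4·(67 − 1)/(3 − 1) = 4·66/2 = 264/2 = 132.
Step 2: b = vr/k = 67·132/3 = 8844/3 = 2948.
Check integrality: r = 132 ∈ Z ✓, b = 2948 ∈ Z ✓.
(These identities are necessary conditions: they determine r and b for any design with these parameters, but do not by themselves prove that one exists.)

r = 132, b = 2948.


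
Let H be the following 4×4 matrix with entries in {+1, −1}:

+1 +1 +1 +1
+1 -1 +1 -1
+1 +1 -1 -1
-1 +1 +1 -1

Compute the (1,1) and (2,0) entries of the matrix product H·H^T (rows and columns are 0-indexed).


Row 0 of H: [1, 1, 1, 1].
Row 1 of H: [1, -1, 1, -1].
Row 2 of H: [1, 1, -1, -1].
(H·H^T)[1][1] = Σ_j H[1][j]·H[1][j] = (1)² + (-1)² + (1)² + (-1)² = 1 + 1 + 1 + 1 = 4.
(H·H^T)[2][0] = Σ_j H[2][j]·H[0][j] = (1)·(1) + (1)·(1) + (-1)·(1) + (-1)·(1) = 1 + 1 + -1 + -1 = 0.
So rows 2 and 0 are orthogonal; the diagonal entry equals n = 4.

(1,1) entry = 4; (2,0) entry = 0.


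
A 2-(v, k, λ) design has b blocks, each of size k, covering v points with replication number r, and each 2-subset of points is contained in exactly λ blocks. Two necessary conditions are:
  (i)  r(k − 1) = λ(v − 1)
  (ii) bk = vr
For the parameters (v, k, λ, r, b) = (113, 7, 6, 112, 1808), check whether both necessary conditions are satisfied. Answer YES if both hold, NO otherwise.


Condition (i): r(k − 1) = 112·6 = 672; λ(v − 1) = 6·112 = 672. Match? YES.
Condition (ii): bk = 1808·7 = 12656; vr = 113·112 = 12656. Match? YES.
Both conditions hold? YES.

YES


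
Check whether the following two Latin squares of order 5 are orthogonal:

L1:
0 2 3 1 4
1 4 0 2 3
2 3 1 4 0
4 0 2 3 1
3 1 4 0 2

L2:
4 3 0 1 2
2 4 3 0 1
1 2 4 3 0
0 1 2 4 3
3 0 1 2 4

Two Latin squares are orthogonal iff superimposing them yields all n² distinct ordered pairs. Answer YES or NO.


Form the n² = 25 superimposed pairs (L1[i][j], L2[i][j]), row by row (rows and columns indexed from 0):
row 0: (0,4) (2,3) (3,0) (1,1) (4,2)
row 1: (1,2) (4,4) (0,3) (2,0) (3,1)
row 2: (2,1) (3,2) (1,4) (4,3) (0,0)
row 3: (4,0) (0,1) (2,2) (3,4) (1,3)
row 4: (3,3) (1,0) (4,1) (0,2) (2,4)
Orthogonality requires all 25 pairs distinct.
Check by first coordinate: for each symbol s of L1, list the L2 entries in the n cells where L1 = s; they must all differ.
  L1 = 0: L2 entries (in reading order) 4, 3, 0, 1, 2 — all 5 distinct ✓
  L1 = 1: L2 entries (in reading order) 1, 2, 4, 3, 0 — all 5 distinct ✓
  L1 = 2: L2 entries (in reading order) 3, 0, 1, 2, 4 — all 5 distinct ✓
  L1 = 3: L2 entries (in reading order) 0, 1, 2, 4, 3 — all 5 distinct ✓
  L1 = 4: L2 entries (in reading order) 2, 4, 3, 0, 1 — all 5 distinct ✓
Every symbol of L1 meets every symbol of L2 exactly once, so all 25 pairs are distinct (25 of 25).
Conclusion: YES.

YES


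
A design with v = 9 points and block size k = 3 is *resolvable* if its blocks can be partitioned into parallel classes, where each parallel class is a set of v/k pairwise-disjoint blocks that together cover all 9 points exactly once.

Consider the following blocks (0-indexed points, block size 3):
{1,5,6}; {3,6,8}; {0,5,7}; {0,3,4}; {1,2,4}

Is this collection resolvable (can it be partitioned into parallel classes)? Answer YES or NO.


v = 9, block size k = 3, number of blocks = 5.
For resolvability, blocks must partition into parallel classes of size v/k = 3.
Total blocks must therefore be a multiple of 3: 5 = 3·1 + 2 ⇒ not divisible ✗.
Resolvable? NO.

NO


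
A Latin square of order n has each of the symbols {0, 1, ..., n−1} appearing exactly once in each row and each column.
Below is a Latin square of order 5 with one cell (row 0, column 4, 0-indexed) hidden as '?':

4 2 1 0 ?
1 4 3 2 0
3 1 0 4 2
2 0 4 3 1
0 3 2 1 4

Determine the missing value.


Row 0 contains symbols [0, 1, 2, 4] — missing [3].
Column 4 contains symbols [0, 1, 2, 4] — missing [3].
The missing symbol must appear in both missing sets; intersection = [3].
Therefore the hidden value is 3.

Missing value = 3.


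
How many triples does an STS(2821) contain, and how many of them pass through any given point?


An STS(v) is a 2-(v, 3, 1) BIBD: block size k = 3, λ = 1.
Replication: r(k − 1) = λ(v − 1) ⇒ r·2 = 2821 − 1 = 2820 ⇒ r = 1410.
Block count: bk = vr ⇒ b·3 = 2821·1410 = 3977610 ⇒ b = 1325870.

r = 1410, b = 1325870.


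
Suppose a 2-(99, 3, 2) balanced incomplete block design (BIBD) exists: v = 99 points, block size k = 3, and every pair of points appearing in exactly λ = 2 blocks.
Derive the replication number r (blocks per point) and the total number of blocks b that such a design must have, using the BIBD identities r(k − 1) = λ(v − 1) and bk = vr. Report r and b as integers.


Any 2-(v, k, λ) BIBD satisfies two necessary conditions:
  (i)  Each point sits in r blocks, and counting incidences through any fixed point gives r(k − 1) = λ(v − 1), so r = λ(v − 1)/(k − 1).
  (ii) Total incidences bk = vr, so b = vr/k.
Step 1: r = λ(v − 1)/(k − 1) = 2·(99 − 1)/(3 − 1) = 2·98/2 = 196/2 = 98.
Step 2: b = vr/k = 99·98/3 = 9702/3 = 3234.
Check integrality: r = 98 ∈ Z ✓, b = 3234 ∈ Z ✓.
(These identities are necessary conditions: they determine r and b for any design with these parameters, but do not by themselves prove that one exists.)

r = 98, b = 3234.


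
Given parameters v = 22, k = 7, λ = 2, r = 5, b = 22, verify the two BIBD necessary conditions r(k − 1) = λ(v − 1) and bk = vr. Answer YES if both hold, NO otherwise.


Condition (i): r(k − 1) = 5·6 = 30; λ(v − 1) = 2·21 = 42. Match? NO.
Condition (ii): bk = 22·7 = 154; vr = 22·5 = 110. Match? NO.
Both conditions hold? NO.

NO


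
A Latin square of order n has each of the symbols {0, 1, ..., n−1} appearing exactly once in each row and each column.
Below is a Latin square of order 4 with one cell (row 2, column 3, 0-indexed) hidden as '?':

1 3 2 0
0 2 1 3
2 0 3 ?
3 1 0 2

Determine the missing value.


Row 2 contains symbols [0, 2, 3] — missing [1].
Column 3 contains symbols [0, 2, 3] — missing [1].
The missing symbol must appear in both missing sets; intersection = [1].
Therefore the hidden value is 1.

Missing value = 1.


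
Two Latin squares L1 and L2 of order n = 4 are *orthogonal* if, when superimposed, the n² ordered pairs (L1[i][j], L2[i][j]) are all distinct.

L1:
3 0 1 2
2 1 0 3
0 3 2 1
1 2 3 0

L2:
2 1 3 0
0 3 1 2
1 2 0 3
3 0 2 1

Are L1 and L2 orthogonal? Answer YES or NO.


Form the n² = 16 superimposed pairs (L1[i][j], L2[i][j]), row by row (rows and columns indexed from 0):
row 0: (3,2) (0,1) (1,3) (2,0)
row 1: (2,0) (1,3) (0,1) (3,2)
row 2: (0,1) (3,2) (2,0) (1,3)
row 3: (1,3) (2,0) (3,2) (0,1)
Orthogonality requires all 16 pairs distinct.
But the pair (2,0) repeats: cell (0,3) has L1 = 2, L2 = 0, and cell (1,0) has L1 = 2, L2 = 0.
A repeated pair means some other pair never occurs (only 4 distinct pairs out of 16), so the squares are not orthogonal.
Conclusion: NO.

NO


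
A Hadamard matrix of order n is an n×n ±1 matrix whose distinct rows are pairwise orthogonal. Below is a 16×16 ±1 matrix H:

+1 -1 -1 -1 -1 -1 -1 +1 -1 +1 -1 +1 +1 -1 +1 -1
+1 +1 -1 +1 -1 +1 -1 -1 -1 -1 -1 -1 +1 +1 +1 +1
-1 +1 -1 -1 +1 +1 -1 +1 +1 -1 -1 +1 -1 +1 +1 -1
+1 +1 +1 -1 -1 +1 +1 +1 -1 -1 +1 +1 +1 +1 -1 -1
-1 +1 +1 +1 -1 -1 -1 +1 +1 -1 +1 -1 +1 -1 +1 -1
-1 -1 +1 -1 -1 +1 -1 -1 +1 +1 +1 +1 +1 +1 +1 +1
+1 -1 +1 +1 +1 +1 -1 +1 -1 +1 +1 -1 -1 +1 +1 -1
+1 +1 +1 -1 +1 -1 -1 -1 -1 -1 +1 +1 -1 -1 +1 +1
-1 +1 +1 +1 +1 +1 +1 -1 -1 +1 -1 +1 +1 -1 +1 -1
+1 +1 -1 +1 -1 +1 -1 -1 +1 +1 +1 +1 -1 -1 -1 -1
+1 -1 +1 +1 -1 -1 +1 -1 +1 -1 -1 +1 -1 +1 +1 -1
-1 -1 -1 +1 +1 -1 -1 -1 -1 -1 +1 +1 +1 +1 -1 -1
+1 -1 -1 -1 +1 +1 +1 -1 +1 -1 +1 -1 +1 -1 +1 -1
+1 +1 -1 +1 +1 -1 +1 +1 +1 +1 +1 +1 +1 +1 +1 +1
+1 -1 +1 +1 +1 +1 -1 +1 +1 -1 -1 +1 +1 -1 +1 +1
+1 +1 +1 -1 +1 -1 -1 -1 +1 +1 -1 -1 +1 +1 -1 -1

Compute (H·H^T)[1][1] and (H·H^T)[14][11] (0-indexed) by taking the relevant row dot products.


Row 1 of H: [1, 1, -1, 1, -1, 1, -1, -1, -1, -1, -1, -1, 1, 1, 1, 1].
Row 11 of H: [-1, -1, -1, 1, 1, -1, -1, -1, -1, -1, 1, 1, 1, 1, -1, -1].
Row 14 of H: [1, -1, 1, 1, 1, 1, -1, 1, 1, -1, -1, 1, 1, -1, 1, 1].
(H·H^T)[1][1] = Σ_j H[1][j]·H[1][j] = (1)² + (1)² + (-1)² + (1)² + (-1)² + (1)² + (-1)² + (-1)² + (-1)² + (-1)² + (-1)² + (-1)² + (1)² + (1)² + (1)² + (1)² = 1 + 1 + 1 + 1 + 1 + 1 + 1 + 1 + 1 + 1 + 1 + 1 + 1 + 1 + 1 + 1 = 16.
(H·H^T)[14][11] = Σ_j H[14][j]·H[11][j] = (1)·(-1) + (-1)·(-1) + (1)·(-1) + (1)·(1) + (1)·(1) + (1)·(-1) + (-1)·(-1) + (1)·(-1) + (1)·(-1) + (-1)·(-1) + (-1)·(1) + (1)·(1) + (1)·(1) + (-1)·(1) + (1)·(-1) + (1)·(-1) = -1 + 1 + -1 + 1 + 1 + -1 + 1 + -1 + -1 + 1 + -1 + 1 + 1 + -1 + -1 + -1 = -2.
Rows 14 and 11 are not orthogonal (dot product = -2 ≠ 0), so H is not a Hadamard matrix.

(1,1) entry = 16; (14,11) entry = -2.


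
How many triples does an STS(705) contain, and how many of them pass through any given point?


An STS(v) is a 2-(v, 3, 1) BIBD: block size k = 3, λ = 1.
Replication: r(k − 1) = λ(v − 1) ⇒ r·2 = 705 − 1 = 704 ⇒ r = 352.
Block count: bk = vr ⇒ b·3 = 705·352 = 248160 ⇒ b = 82720.
(Check via b = v(v − 1)/6 = 705·704/6 = 496320/6 = 82720.)

r = 352, b = 82720.


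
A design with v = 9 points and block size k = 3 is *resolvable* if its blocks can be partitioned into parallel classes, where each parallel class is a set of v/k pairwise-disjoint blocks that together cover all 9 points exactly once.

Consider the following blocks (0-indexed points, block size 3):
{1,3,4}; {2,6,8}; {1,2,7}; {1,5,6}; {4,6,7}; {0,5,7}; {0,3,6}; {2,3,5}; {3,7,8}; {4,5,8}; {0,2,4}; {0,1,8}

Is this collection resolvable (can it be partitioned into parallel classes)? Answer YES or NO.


v = 9, block size k = 3, number of blocks = 12.
For resolvability, blocks must partition into parallel classes of size v/k = 3.
Total blocks must therefore be a multiple of 3: 12 = 3·4 + 0 ⇒ divisible ✓.
Greedy packing gives 4 candidate class(es). Each should be a full parallel class (size 3, covers all 9 points).
  Class 1 (3 blocks): {1,3,4}; {2,6,8}; {0,5,7}. Points covered: [0, 1, 2, 3, 4, 5, 6, 7, 8].
  Class 2 (3 blocks): {1,2,7}; {0,3,6}; {4,5,8}. Points covered: [0, 1, 2, 3, 4, 5, 6, 7, 8].
  Class 3 (3 blocks): {1,5,6}; {3,7,8}; {0,2,4}. Points covered: [0, 1, 2, 3, 4, 5, 6, 7, 8].
  Class 4 (3 blocks): {4,6,7}; {2,3,5}; {0,1,8}. Points covered: [0, 1, 2, 3, 4, 5, 6, 7, 8].
All classes full (size 3)? YES. All classes cover every point? YES.
Resolvable? YES.

YES


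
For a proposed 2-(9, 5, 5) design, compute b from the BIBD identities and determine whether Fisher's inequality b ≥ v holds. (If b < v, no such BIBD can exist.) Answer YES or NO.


r = λ(v − 1)/(k − 1) = 5·8/4 = 10.
b = vr/k = 9·10/5 = 18.
Fisher's inequality: b ≥ v ⇔ 18 ≥ 9? YES.

YES


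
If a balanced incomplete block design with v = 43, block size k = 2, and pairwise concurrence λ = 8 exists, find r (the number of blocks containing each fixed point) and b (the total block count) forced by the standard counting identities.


Any 2-(v, k, λ) BIBD satisfies two necessary conditions:
  (i)  Each point sits in r blocks, and counting incidences through any fixed point gives r(k − 1) = λ(v − 1), so r = λ(v − 1)/(k − 1).
  (ii) Total incidences bk = vr, so b = vr/k.
Step 1: r = λ(v − 1)/(k − 1) = 8·(43 − 1)/(2 − 1) = 8·42/1 = 336/1 = 336.
Step 2: b = vr/k = 43·336/2 = 14448/2 = 7224.
Check integrality: r = 336 ∈ Z ✓, b = 7224 ∈ Z ✓.
(These identities are necessary conditions: they determine r and b for any design with these parameters, but do not by themselves prove that one exists.)

r = 336, b = 7224.


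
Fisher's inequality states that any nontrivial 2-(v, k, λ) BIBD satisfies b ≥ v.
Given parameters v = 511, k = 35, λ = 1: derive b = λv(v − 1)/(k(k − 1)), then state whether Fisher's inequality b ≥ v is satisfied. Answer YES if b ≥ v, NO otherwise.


b = λv(v − 1)/(k(k − 1)) = 1·511·510/(35·34) = 260610/1190 = 219.
Compare with v = 511: b < v, so Fisher's inequality fails.

NO


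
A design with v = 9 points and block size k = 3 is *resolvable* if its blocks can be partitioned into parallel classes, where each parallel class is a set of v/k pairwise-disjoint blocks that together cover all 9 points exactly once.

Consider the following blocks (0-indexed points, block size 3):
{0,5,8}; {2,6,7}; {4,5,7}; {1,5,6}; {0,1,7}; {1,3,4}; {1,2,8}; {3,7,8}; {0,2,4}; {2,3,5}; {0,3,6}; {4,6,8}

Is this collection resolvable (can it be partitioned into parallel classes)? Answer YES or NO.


v = 9, block size k = 3, number of blocks = 12.
For resolvability, blocks must partition into parallel classes of size v/k = 3.
Total blocks must therefore be a multiple of 3: 12 = 3·4 + 0 ⇒ divisible ✓.
Greedy packing gives 4 candidate class(es). Each should be a full parallel class (size 3, covers all 9 points).
  Class 1 (3 blocks): {0,5,8}; {2,6,7}; {1,3,4}. Points covered: [0, 1, 2, 3, 4, 5, 6, 7, 8].
  Class 2 (3 blocks): {4,5,7}; {1,2,8}; {0,3,6}. Points covered: [0, 1, 2, 3, 4, 5, 6, 7, 8].
  Class 3 (3 blocks): {1,5,6}; {3,7,8}; {0,2,4}. Points covered: [0, 1, 2, 3, 4, 5, 6, 7, 8].
  Class 4 (3 blocks): {0,1,7}; {2,3,5}; {4,6,8}. Points covered: [0, 1, 2, 3, 4, 5, 6, 7, 8].
All classes full (size 3)? YES. All classes cover every point? YES.
Resolvable? YES.

YES


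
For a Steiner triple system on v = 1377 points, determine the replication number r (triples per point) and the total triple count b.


An STS(v) is a 2-(v, 3, 1) BIBD: block size k = 3, λ = 1.
Replication: r(k − 1) = λ(v − 1) ⇒ r·2 = 1377 − 1 = 1376 ⇒ r = 688.
Block count: b = v(v − 1)/6 = 1377·1376/6 = 1894752/6 = 315792.

r = 688, b = 315792.


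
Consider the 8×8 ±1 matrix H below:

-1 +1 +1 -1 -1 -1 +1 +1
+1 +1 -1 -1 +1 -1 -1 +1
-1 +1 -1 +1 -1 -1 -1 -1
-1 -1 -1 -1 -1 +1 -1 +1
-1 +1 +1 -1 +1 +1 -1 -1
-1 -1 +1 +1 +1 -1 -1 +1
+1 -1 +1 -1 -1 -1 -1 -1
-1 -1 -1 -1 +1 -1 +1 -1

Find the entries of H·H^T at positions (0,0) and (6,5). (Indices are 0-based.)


Row 0 of H: [-1, 1, 1, -1, -1, -1, 1, 1].
Row 5 of H: [-1, -1, 1, 1, 1, -1, -1, 1].
Row 6 of H: [1, -1, 1, -1, -1, -1, -1, -1].
(H·H^T)[0][0] = Σ_j H[0][j]·H[0][j] = (-1)² + (1)² + (1)² + (-1)² + (-1)² + (-1)² + (1)² + (1)² = 1 + 1 + 1 + 1 + 1 + 1 + 1 + 1 = 8.
(H·H^T)[6][5] = Σ_j H[6][j]·H[5][j] = (1)·(-1) + (-1)·(-1) + (1)·(1) + (-1)·(1) + (-1)·(1) + (-1)·(-1) + (-1)·(-1) + (-1)·(1) = -1 + 1 + 1 + -1 + -1 + 1 + 1 + -1 = 0.
So rows 6 and 5 are orthogonal; the diagonal entry equals n = 8.

(0,0) entry = 8; (6,5) entry = 0.


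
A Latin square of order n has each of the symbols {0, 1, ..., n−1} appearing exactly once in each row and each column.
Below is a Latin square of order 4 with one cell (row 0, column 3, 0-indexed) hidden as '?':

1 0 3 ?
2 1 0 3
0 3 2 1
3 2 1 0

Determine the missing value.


Row 0 contains symbols [0, 1, 3] — missing [2].
Column 3 contains symbols [0, 1, 3] — missing [2].
The missing symbol must appear in both missing sets; intersection = [2].
Therefore the hidden value is 2.

Missing value = 2.


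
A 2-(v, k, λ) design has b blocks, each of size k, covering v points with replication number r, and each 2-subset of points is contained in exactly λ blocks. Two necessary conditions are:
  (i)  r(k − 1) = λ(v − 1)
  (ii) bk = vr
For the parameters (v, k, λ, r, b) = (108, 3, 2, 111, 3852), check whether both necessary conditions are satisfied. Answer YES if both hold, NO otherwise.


Condition (i): r(k − 1) = 111·2 = 222; λ(v − 1) = 2·107 = 214. Match? NO.
Condition (ii): bk = 3852·3 = 11556; vr = 108·111 = 11988. Match? NO.
Both conditions hold? NO.

NO


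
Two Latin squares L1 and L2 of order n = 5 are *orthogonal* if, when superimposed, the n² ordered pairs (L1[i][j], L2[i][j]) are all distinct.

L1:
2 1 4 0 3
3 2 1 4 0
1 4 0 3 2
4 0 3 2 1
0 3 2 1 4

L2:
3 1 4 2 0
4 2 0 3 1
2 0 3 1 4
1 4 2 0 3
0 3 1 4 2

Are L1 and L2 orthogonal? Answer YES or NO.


Form the n² = 25 superimposed pairs (L1[i][j], L2[i][j]), row by row (rows and columns indexed from 0):
row 0: (2,3) (1,1) (4,4) (0,2) (3,0)
row 1: (3,4) (2,2) (1,0) (4,3) (0,1)
row 2: (1,2) (4,0) (0,3) (3,1) (2,4)
row 3: (4,1) (0,4) (3,2) (2,0) (1,3)
row 4: (0,0) (3,3) (2,1) (1,4) (4,2)
Orthogonality requires all 25 pairs distinct.
Check by first coordinate: for each symbol s of L1, list the L2 entries in the n cells where L1 = s; they must all differ.
  L1 = 0: L2 entries (in reading order) 2, 1, 3, 4, 0 — all 5 distinct ✓
  L1 = 1: L2 entries (in reading order) 1, 0, 2, 3, 4 — all 5 distinct ✓
  L1 = 2: L2 entries (in reading order) 3, 2, 4, 0, 1 — all 5 distinct ✓
  L1 = 3: L2 entries (in reading order) 0, 4, 1, 2, 3 — all 5 distinct ✓
  L1 = 4: L2 entries (in reading order) 4, 3, 0, 1, 2 — all 5 distinct ✓
Every symbol of L1 meets every symbol of L2 exactly once, so all 25 pairs are distinct (25 of 25).
Conclusion: YES.

YES


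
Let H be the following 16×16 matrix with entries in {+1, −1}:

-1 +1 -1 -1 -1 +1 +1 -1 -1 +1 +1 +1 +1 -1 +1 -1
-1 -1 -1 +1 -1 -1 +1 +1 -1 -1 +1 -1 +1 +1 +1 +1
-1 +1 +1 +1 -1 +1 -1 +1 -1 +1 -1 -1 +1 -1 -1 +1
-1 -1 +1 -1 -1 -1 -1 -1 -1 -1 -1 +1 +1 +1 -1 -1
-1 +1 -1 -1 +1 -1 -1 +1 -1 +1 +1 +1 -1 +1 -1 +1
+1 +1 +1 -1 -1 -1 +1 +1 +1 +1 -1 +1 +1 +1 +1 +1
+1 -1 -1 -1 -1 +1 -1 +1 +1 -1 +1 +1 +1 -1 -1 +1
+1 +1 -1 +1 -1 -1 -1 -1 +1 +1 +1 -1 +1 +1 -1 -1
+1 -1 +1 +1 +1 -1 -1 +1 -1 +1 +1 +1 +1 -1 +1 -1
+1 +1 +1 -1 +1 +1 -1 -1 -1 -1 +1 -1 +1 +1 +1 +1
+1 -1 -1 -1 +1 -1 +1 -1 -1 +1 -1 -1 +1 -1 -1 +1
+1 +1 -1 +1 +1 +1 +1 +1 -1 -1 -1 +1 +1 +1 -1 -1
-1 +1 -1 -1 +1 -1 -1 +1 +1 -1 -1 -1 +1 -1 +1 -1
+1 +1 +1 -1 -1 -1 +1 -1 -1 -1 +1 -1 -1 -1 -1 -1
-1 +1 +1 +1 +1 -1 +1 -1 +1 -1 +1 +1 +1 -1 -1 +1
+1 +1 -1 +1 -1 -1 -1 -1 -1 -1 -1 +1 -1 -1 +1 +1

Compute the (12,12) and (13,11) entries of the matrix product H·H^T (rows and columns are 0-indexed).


Row 11 of H: [1, 1, -1, 1, 1, 1, 1, 1, -1, -1, -1, 1, 1, 1, -1, -1].
Row 12 of H: [-1, 1, -1, -1, 1, -1, -1, 1, 1, -1, -1, -1, 1, -1, 1, -1].
Row 13 of H: [1, 1, 1, -1, -1, -1, 1, -1, -1, -1, 1, -1, -1, -1, -1, -1].
(H·H^T)[12][12] = Σ_j H[12][j]·H[12][j] = (-1)² + (1)² + (-1)² + (-1)² + (1)² + (-1)² + (-1)² + (1)² + (1)² + (-1)² + (-1)² + (-1)² + (1)² + (-1)² + (1)² + (-1)² = 1 + 1 + 1 + 1 + 1 + 1 + 1 + 1 + 1 + 1 + 1 + 1 + 1 + 1 + 1 + 1 = 16.
(H·H^T)[13][11] = Σ_j H[13][j]·H[11][j] = (1)·(1) + (1)·(1) + (1)·(-1) + (-1)·(1) + (-1)·(1) + (-1)·(1) + (1)·(1) + (-1)·(1) + (-1)·(-1) + (-1)·(-1) + (1)·(-1) + (-1)·(1) + (-1)·(1) + (-1)·(1) + (-1)·(-1) + (-1)·(-1) = 1 + 1 + -1 + -1 + -1 + -1 + 1 + -1 + 1 + 1 + -1 + -1 + -1 + -1 + 1 + 1 = -2.
Rows 13 and 11 are not orthogonal (dot product = -2 ≠ 0), so H is not a Hadamard matrix.

(12,12) entry = 16; (13,11) entry = -2.


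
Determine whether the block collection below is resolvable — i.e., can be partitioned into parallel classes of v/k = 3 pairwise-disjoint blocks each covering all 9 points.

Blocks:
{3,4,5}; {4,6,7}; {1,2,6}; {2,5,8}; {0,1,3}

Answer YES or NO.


v = 9, block size k = 3, number of blocks = 5.
For resolvability, blocks must partition into parallel classes of size v/k = 3.
Total blocks must therefore be a multiple of 3: 5 = 3·1 + 2 ⇒ not divisible ✗.
Resolvable? NO.

NO


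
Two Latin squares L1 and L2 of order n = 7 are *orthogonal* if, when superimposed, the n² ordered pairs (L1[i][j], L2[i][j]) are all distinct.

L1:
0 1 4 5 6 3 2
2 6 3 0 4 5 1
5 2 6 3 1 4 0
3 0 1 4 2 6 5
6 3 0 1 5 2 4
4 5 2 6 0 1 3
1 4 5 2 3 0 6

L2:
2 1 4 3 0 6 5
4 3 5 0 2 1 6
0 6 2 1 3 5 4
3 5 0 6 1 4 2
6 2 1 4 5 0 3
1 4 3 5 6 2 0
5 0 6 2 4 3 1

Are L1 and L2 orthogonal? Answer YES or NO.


Form the n² = 49 superimposed pairs (L1[i][j], L2[i][j]), row by row (rows and columns indexed from 0):
row 0: (0,2) (1,1) (4,4) (5,3) (6,0) (3,6) (2,5)
row 1: (2,4) (6,3) (3,5) (0,0) (4,2) (5,1) (1,6)
row 2: (5,0) (2,6) (6,2) (3,1) (1,3) (4,5) (0,4)
row 3: (3,3) (0,5) (1,0) (4,6) (2,1) (6,4) (5,2)
row 4: (6,6) (3,2) (0,1) (1,4) (5,5) (2,0) (4,3)
row 5: (4,1) (5,4) (2,3) (6,5) (0,6) (1,2) (3,0)
row 6: (1,5) (4,0) (5,6) (2,2) (3,4) (0,3) (6,1)
Orthogonality requires all 49 pairs distinct.
Check by first coordinate: for each symbol s of L1, list the L2 entries in the n cells where L1 = s; they must all differ.
  L1 = 0: L2 entries (in reading order) 2, 0, 4, 5, 1, 6, 3 — all 7 distinct ✓
  L1 = 1: L2 entries (in reading order) 1, 6, 3, 0, 4, 2, 5 — all 7 distinct ✓
  L1 = 2: L2 entries (in reading order) 5, 4, 6, 1, 0, 3, 2 — all 7 distinct ✓
  L1 = 3: L2 entries (in reading order) 6, 5, 1, 3, 2, 0, 4 — all 7 distinct ✓
  L1 = 4: L2 entries (in reading order) 4, 2, 5, 6, 3, 1, 0 — all 7 distinct ✓
  L1 = 5: L2 entries (in reading order) 3, 1, 0, 2, 5, 4, 6 — all 7 distinct ✓
  L1 = 6: L2 entries (in reading order) 0, 3, 2, 4, 6, 5, 1 — all 7 distinct ✓
Every symbol of L1 meets every symbol of L2 exactly once, so all 49 pairs are distinct (49 of 49).
Conclusion: YES.

YES


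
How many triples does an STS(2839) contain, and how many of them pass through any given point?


An STS(v) is a 2-(v, 3, 1) BIBD: block size k = 3, λ = 1.
Replication: r(k − 1) = λ(v − 1) ⇒ r·2 = 2839 − 1 = 2838 ⇒ r = 1419.
Block count: b = v(v − 1)/6 = 2839·2838/6 = 8057082/6 = 1342847.
(Check via bk = vr: 1342847·3 = 4028541 = 2839·1419 = 4028541 ✓.)

r = 1419, b = 1342847.


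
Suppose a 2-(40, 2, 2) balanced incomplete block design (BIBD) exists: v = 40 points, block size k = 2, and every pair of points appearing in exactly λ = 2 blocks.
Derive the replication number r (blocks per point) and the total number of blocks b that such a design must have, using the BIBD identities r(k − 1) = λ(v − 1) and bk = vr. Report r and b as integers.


Any 2-(v, k, λ) BIBD satisfies two necessary conditions:
  (i)  Each point sits in r blocks, and counting incidences through any fixed point gives r(k − 1) = λ(v − 1), so r = λ(v − 1)/(k − 1).
  (ii) Total incidences bk = vr, so b = vr/k.
Step 1: r = λ(v − 1)/(k − 1) = 2·(40 − 1)/(2 − 1) = 2·39/1 = 78/1 = 78.
Step 2: b = vr/k = 40·78/2 = 3120/2 = 1560.
Check integrality: r = 78 ∈ Z ✓, b = 1560 ∈ Z ✓.
(These identities are necessary conditions: they determine r and b for any design with these parameters, but do not by themselves prove that one exists.)

r = 78, b = 1560.


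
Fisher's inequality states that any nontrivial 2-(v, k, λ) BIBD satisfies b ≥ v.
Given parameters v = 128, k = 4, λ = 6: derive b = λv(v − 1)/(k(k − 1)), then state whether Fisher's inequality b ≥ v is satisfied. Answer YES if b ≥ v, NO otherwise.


r = λ(v − 1)/(k − 1) = 6·127/3 = 254.
b = vr/k = 128·254/4 = 8128.
Fisher's inequality: b ≥ v ⇔ 8128 ≥ 128? YES.

YES


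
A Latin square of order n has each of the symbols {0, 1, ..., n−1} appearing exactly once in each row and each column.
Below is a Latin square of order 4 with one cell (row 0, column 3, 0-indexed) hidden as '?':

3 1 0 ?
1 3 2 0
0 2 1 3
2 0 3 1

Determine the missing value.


Row 0 contains symbols [0, 1, 3] — missing [2].
Column 3 contains symbols [0, 1, 3] — missing [2].
The missing symbol must appear in both missing sets; intersection = [2].
Therefore the hidden value is 2.

Missing value = 2.


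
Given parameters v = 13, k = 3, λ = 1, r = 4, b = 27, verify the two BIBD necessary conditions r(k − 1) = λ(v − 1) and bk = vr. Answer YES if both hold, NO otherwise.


Condition (i): r(k − 1) = 4·2 = 8; λ(v − 1) = 1·12 = 12. Match? NO.
Condition (ii): bk = 27·3 = 81; vr = 13·4 = 52. Match? NO.
Both conditions hold? NO.

NO


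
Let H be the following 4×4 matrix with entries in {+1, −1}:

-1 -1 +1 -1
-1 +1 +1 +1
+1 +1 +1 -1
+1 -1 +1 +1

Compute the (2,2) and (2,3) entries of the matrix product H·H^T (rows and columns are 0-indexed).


Row 2 of H: [1, 1, 1, -1].
Row 3 of H: [1, -1, 1, 1].
(H·H^T)[2][2] = Σ_j H[2][j]·H[2][j] = (1)² + (1)² + (1)² + (-1)² = 1 + 1 + 1 + 1 = 4.
(H·H^T)[2][3] = Σ_j H[2][j]·H[3][j] = (1)·(1) + (1)·(-1) + (1)·(1) + (-1)·(1) = 1 + -1 + 1 + -1 = 0.
So rows 2 and 3 are orthogonal; the diagonal entry equals n = 4.

(2,2) entry = 4; (2,3) entry = 0.


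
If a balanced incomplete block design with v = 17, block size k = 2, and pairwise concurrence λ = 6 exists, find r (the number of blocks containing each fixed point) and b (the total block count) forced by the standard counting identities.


Any 2-(v, k, λ) BIBD satisfies two necessary conditions:
  (i)  Each point sits in r blocks, and counting incidences through any fixed point gives r(k − 1) = λ(v − 1), so r = λ(v − 1)/(k − 1).
  (ii) Total incidences bk = vr, so b = vr/k.
Step 1: r = λ(v − 1)/(k − 1) = 6·(17 − 1)/(2 − 1) = 6·16/1 = 96/1 = 96.
Step 2: b = vr/k = 17·96/2 = 1632/2 = 816.
Check integrality: r = 96 ∈ Z ✓, b = 816 ∈ Z ✓.
(These identities are necessary conditions: they determine r and b for any design with these parameters, but do not by themselves prove that one exists.)

r = 96, b = 816.
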